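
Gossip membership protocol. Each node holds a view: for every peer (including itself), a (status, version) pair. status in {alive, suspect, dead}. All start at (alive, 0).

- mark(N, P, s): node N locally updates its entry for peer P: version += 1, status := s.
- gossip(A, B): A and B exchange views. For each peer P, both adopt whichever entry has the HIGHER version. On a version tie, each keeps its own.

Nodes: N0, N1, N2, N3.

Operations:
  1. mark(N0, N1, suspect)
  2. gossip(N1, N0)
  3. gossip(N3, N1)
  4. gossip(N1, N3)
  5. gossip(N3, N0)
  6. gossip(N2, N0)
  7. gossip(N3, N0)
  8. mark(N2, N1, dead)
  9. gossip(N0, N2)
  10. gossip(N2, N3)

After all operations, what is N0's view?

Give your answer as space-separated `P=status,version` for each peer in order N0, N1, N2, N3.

Answer: N0=alive,0 N1=dead,2 N2=alive,0 N3=alive,0

Derivation:
Op 1: N0 marks N1=suspect -> (suspect,v1)
Op 2: gossip N1<->N0 -> N1.N0=(alive,v0) N1.N1=(suspect,v1) N1.N2=(alive,v0) N1.N3=(alive,v0) | N0.N0=(alive,v0) N0.N1=(suspect,v1) N0.N2=(alive,v0) N0.N3=(alive,v0)
Op 3: gossip N3<->N1 -> N3.N0=(alive,v0) N3.N1=(suspect,v1) N3.N2=(alive,v0) N3.N3=(alive,v0) | N1.N0=(alive,v0) N1.N1=(suspect,v1) N1.N2=(alive,v0) N1.N3=(alive,v0)
Op 4: gossip N1<->N3 -> N1.N0=(alive,v0) N1.N1=(suspect,v1) N1.N2=(alive,v0) N1.N3=(alive,v0) | N3.N0=(alive,v0) N3.N1=(suspect,v1) N3.N2=(alive,v0) N3.N3=(alive,v0)
Op 5: gossip N3<->N0 -> N3.N0=(alive,v0) N3.N1=(suspect,v1) N3.N2=(alive,v0) N3.N3=(alive,v0) | N0.N0=(alive,v0) N0.N1=(suspect,v1) N0.N2=(alive,v0) N0.N3=(alive,v0)
Op 6: gossip N2<->N0 -> N2.N0=(alive,v0) N2.N1=(suspect,v1) N2.N2=(alive,v0) N2.N3=(alive,v0) | N0.N0=(alive,v0) N0.N1=(suspect,v1) N0.N2=(alive,v0) N0.N3=(alive,v0)
Op 7: gossip N3<->N0 -> N3.N0=(alive,v0) N3.N1=(suspect,v1) N3.N2=(alive,v0) N3.N3=(alive,v0) | N0.N0=(alive,v0) N0.N1=(suspect,v1) N0.N2=(alive,v0) N0.N3=(alive,v0)
Op 8: N2 marks N1=dead -> (dead,v2)
Op 9: gossip N0<->N2 -> N0.N0=(alive,v0) N0.N1=(dead,v2) N0.N2=(alive,v0) N0.N3=(alive,v0) | N2.N0=(alive,v0) N2.N1=(dead,v2) N2.N2=(alive,v0) N2.N3=(alive,v0)
Op 10: gossip N2<->N3 -> N2.N0=(alive,v0) N2.N1=(dead,v2) N2.N2=(alive,v0) N2.N3=(alive,v0) | N3.N0=(alive,v0) N3.N1=(dead,v2) N3.N2=(alive,v0) N3.N3=(alive,v0)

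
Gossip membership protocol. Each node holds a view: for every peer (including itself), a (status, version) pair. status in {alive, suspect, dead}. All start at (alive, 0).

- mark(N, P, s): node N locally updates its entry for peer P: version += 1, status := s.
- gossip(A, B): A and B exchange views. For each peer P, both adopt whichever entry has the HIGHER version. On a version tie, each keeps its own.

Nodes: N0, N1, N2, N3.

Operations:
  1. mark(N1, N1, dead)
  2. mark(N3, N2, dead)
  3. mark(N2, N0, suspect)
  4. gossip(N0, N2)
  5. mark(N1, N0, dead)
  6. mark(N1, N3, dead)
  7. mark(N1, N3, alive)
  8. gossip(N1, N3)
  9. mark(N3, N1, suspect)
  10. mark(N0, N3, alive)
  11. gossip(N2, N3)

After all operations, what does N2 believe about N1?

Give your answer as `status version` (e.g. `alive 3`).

Op 1: N1 marks N1=dead -> (dead,v1)
Op 2: N3 marks N2=dead -> (dead,v1)
Op 3: N2 marks N0=suspect -> (suspect,v1)
Op 4: gossip N0<->N2 -> N0.N0=(suspect,v1) N0.N1=(alive,v0) N0.N2=(alive,v0) N0.N3=(alive,v0) | N2.N0=(suspect,v1) N2.N1=(alive,v0) N2.N2=(alive,v0) N2.N3=(alive,v0)
Op 5: N1 marks N0=dead -> (dead,v1)
Op 6: N1 marks N3=dead -> (dead,v1)
Op 7: N1 marks N3=alive -> (alive,v2)
Op 8: gossip N1<->N3 -> N1.N0=(dead,v1) N1.N1=(dead,v1) N1.N2=(dead,v1) N1.N3=(alive,v2) | N3.N0=(dead,v1) N3.N1=(dead,v1) N3.N2=(dead,v1) N3.N3=(alive,v2)
Op 9: N3 marks N1=suspect -> (suspect,v2)
Op 10: N0 marks N3=alive -> (alive,v1)
Op 11: gossip N2<->N3 -> N2.N0=(suspect,v1) N2.N1=(suspect,v2) N2.N2=(dead,v1) N2.N3=(alive,v2) | N3.N0=(dead,v1) N3.N1=(suspect,v2) N3.N2=(dead,v1) N3.N3=(alive,v2)

Answer: suspect 2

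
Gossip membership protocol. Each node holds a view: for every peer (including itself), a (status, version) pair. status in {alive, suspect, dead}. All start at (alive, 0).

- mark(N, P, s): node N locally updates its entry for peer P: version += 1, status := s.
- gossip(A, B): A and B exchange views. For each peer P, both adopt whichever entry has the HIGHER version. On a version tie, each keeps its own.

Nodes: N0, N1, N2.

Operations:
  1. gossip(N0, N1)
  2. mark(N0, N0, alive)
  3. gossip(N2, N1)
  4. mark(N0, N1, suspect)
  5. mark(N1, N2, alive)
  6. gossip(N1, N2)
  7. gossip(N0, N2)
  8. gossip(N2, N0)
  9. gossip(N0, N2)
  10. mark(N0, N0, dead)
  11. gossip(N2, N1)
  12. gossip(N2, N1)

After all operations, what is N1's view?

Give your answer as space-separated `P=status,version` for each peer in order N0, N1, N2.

Op 1: gossip N0<->N1 -> N0.N0=(alive,v0) N0.N1=(alive,v0) N0.N2=(alive,v0) | N1.N0=(alive,v0) N1.N1=(alive,v0) N1.N2=(alive,v0)
Op 2: N0 marks N0=alive -> (alive,v1)
Op 3: gossip N2<->N1 -> N2.N0=(alive,v0) N2.N1=(alive,v0) N2.N2=(alive,v0) | N1.N0=(alive,v0) N1.N1=(alive,v0) N1.N2=(alive,v0)
Op 4: N0 marks N1=suspect -> (suspect,v1)
Op 5: N1 marks N2=alive -> (alive,v1)
Op 6: gossip N1<->N2 -> N1.N0=(alive,v0) N1.N1=(alive,v0) N1.N2=(alive,v1) | N2.N0=(alive,v0) N2.N1=(alive,v0) N2.N2=(alive,v1)
Op 7: gossip N0<->N2 -> N0.N0=(alive,v1) N0.N1=(suspect,v1) N0.N2=(alive,v1) | N2.N0=(alive,v1) N2.N1=(suspect,v1) N2.N2=(alive,v1)
Op 8: gossip N2<->N0 -> N2.N0=(alive,v1) N2.N1=(suspect,v1) N2.N2=(alive,v1) | N0.N0=(alive,v1) N0.N1=(suspect,v1) N0.N2=(alive,v1)
Op 9: gossip N0<->N2 -> N0.N0=(alive,v1) N0.N1=(suspect,v1) N0.N2=(alive,v1) | N2.N0=(alive,v1) N2.N1=(suspect,v1) N2.N2=(alive,v1)
Op 10: N0 marks N0=dead -> (dead,v2)
Op 11: gossip N2<->N1 -> N2.N0=(alive,v1) N2.N1=(suspect,v1) N2.N2=(alive,v1) | N1.N0=(alive,v1) N1.N1=(suspect,v1) N1.N2=(alive,v1)
Op 12: gossip N2<->N1 -> N2.N0=(alive,v1) N2.N1=(suspect,v1) N2.N2=(alive,v1) | N1.N0=(alive,v1) N1.N1=(suspect,v1) N1.N2=(alive,v1)

Answer: N0=alive,1 N1=suspect,1 N2=alive,1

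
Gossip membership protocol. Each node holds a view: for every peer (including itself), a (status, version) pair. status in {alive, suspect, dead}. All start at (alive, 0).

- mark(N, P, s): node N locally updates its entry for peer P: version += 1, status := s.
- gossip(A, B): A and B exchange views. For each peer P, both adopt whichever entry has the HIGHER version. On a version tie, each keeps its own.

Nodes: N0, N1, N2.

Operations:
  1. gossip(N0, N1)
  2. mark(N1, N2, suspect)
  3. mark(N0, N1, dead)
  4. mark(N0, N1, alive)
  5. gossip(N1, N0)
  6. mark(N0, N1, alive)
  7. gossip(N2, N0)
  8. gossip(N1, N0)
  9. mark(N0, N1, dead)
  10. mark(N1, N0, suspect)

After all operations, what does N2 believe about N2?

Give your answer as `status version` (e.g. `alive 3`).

Op 1: gossip N0<->N1 -> N0.N0=(alive,v0) N0.N1=(alive,v0) N0.N2=(alive,v0) | N1.N0=(alive,v0) N1.N1=(alive,v0) N1.N2=(alive,v0)
Op 2: N1 marks N2=suspect -> (suspect,v1)
Op 3: N0 marks N1=dead -> (dead,v1)
Op 4: N0 marks N1=alive -> (alive,v2)
Op 5: gossip N1<->N0 -> N1.N0=(alive,v0) N1.N1=(alive,v2) N1.N2=(suspect,v1) | N0.N0=(alive,v0) N0.N1=(alive,v2) N0.N2=(suspect,v1)
Op 6: N0 marks N1=alive -> (alive,v3)
Op 7: gossip N2<->N0 -> N2.N0=(alive,v0) N2.N1=(alive,v3) N2.N2=(suspect,v1) | N0.N0=(alive,v0) N0.N1=(alive,v3) N0.N2=(suspect,v1)
Op 8: gossip N1<->N0 -> N1.N0=(alive,v0) N1.N1=(alive,v3) N1.N2=(suspect,v1) | N0.N0=(alive,v0) N0.N1=(alive,v3) N0.N2=(suspect,v1)
Op 9: N0 marks N1=dead -> (dead,v4)
Op 10: N1 marks N0=suspect -> (suspect,v1)

Answer: suspect 1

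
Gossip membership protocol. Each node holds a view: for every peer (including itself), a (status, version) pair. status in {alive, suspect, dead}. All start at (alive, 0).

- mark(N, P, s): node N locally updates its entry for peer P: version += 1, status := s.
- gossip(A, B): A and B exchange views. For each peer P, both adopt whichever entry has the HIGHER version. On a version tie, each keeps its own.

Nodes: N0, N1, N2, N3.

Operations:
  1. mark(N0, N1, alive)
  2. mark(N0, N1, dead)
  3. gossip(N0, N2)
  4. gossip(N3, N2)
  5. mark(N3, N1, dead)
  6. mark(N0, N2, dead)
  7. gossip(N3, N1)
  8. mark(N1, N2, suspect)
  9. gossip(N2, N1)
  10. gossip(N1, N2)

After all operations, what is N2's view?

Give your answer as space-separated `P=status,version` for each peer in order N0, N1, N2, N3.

Answer: N0=alive,0 N1=dead,3 N2=suspect,1 N3=alive,0

Derivation:
Op 1: N0 marks N1=alive -> (alive,v1)
Op 2: N0 marks N1=dead -> (dead,v2)
Op 3: gossip N0<->N2 -> N0.N0=(alive,v0) N0.N1=(dead,v2) N0.N2=(alive,v0) N0.N3=(alive,v0) | N2.N0=(alive,v0) N2.N1=(dead,v2) N2.N2=(alive,v0) N2.N3=(alive,v0)
Op 4: gossip N3<->N2 -> N3.N0=(alive,v0) N3.N1=(dead,v2) N3.N2=(alive,v0) N3.N3=(alive,v0) | N2.N0=(alive,v0) N2.N1=(dead,v2) N2.N2=(alive,v0) N2.N3=(alive,v0)
Op 5: N3 marks N1=dead -> (dead,v3)
Op 6: N0 marks N2=dead -> (dead,v1)
Op 7: gossip N3<->N1 -> N3.N0=(alive,v0) N3.N1=(dead,v3) N3.N2=(alive,v0) N3.N3=(alive,v0) | N1.N0=(alive,v0) N1.N1=(dead,v3) N1.N2=(alive,v0) N1.N3=(alive,v0)
Op 8: N1 marks N2=suspect -> (suspect,v1)
Op 9: gossip N2<->N1 -> N2.N0=(alive,v0) N2.N1=(dead,v3) N2.N2=(suspect,v1) N2.N3=(alive,v0) | N1.N0=(alive,v0) N1.N1=(dead,v3) N1.N2=(suspect,v1) N1.N3=(alive,v0)
Op 10: gossip N1<->N2 -> N1.N0=(alive,v0) N1.N1=(dead,v3) N1.N2=(suspect,v1) N1.N3=(alive,v0) | N2.N0=(alive,v0) N2.N1=(dead,v3) N2.N2=(suspect,v1) N2.N3=(alive,v0)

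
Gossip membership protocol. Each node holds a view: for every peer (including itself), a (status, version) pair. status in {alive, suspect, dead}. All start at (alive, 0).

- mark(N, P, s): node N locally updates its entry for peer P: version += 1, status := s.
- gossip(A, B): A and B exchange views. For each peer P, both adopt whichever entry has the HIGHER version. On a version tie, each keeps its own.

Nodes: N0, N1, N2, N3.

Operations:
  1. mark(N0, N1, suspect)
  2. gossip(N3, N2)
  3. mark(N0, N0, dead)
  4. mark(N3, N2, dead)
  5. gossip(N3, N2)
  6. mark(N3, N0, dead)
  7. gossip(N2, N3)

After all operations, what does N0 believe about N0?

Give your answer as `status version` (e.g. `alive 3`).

Op 1: N0 marks N1=suspect -> (suspect,v1)
Op 2: gossip N3<->N2 -> N3.N0=(alive,v0) N3.N1=(alive,v0) N3.N2=(alive,v0) N3.N3=(alive,v0) | N2.N0=(alive,v0) N2.N1=(alive,v0) N2.N2=(alive,v0) N2.N3=(alive,v0)
Op 3: N0 marks N0=dead -> (dead,v1)
Op 4: N3 marks N2=dead -> (dead,v1)
Op 5: gossip N3<->N2 -> N3.N0=(alive,v0) N3.N1=(alive,v0) N3.N2=(dead,v1) N3.N3=(alive,v0) | N2.N0=(alive,v0) N2.N1=(alive,v0) N2.N2=(dead,v1) N2.N3=(alive,v0)
Op 6: N3 marks N0=dead -> (dead,v1)
Op 7: gossip N2<->N3 -> N2.N0=(dead,v1) N2.N1=(alive,v0) N2.N2=(dead,v1) N2.N3=(alive,v0) | N3.N0=(dead,v1) N3.N1=(alive,v0) N3.N2=(dead,v1) N3.N3=(alive,v0)

Answer: dead 1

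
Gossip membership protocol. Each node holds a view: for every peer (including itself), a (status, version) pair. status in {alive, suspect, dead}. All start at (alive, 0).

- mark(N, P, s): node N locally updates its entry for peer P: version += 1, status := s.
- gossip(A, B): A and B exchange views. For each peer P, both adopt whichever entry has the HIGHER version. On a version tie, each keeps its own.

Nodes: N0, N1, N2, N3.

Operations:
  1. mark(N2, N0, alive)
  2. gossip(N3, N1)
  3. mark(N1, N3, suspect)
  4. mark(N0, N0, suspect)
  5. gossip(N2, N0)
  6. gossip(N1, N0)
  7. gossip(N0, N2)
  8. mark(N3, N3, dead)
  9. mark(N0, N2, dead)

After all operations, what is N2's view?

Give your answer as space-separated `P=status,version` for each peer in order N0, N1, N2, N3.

Answer: N0=alive,1 N1=alive,0 N2=alive,0 N3=suspect,1

Derivation:
Op 1: N2 marks N0=alive -> (alive,v1)
Op 2: gossip N3<->N1 -> N3.N0=(alive,v0) N3.N1=(alive,v0) N3.N2=(alive,v0) N3.N3=(alive,v0) | N1.N0=(alive,v0) N1.N1=(alive,v0) N1.N2=(alive,v0) N1.N3=(alive,v0)
Op 3: N1 marks N3=suspect -> (suspect,v1)
Op 4: N0 marks N0=suspect -> (suspect,v1)
Op 5: gossip N2<->N0 -> N2.N0=(alive,v1) N2.N1=(alive,v0) N2.N2=(alive,v0) N2.N3=(alive,v0) | N0.N0=(suspect,v1) N0.N1=(alive,v0) N0.N2=(alive,v0) N0.N3=(alive,v0)
Op 6: gossip N1<->N0 -> N1.N0=(suspect,v1) N1.N1=(alive,v0) N1.N2=(alive,v0) N1.N3=(suspect,v1) | N0.N0=(suspect,v1) N0.N1=(alive,v0) N0.N2=(alive,v0) N0.N3=(suspect,v1)
Op 7: gossip N0<->N2 -> N0.N0=(suspect,v1) N0.N1=(alive,v0) N0.N2=(alive,v0) N0.N3=(suspect,v1) | N2.N0=(alive,v1) N2.N1=(alive,v0) N2.N2=(alive,v0) N2.N3=(suspect,v1)
Op 8: N3 marks N3=dead -> (dead,v1)
Op 9: N0 marks N2=dead -> (dead,v1)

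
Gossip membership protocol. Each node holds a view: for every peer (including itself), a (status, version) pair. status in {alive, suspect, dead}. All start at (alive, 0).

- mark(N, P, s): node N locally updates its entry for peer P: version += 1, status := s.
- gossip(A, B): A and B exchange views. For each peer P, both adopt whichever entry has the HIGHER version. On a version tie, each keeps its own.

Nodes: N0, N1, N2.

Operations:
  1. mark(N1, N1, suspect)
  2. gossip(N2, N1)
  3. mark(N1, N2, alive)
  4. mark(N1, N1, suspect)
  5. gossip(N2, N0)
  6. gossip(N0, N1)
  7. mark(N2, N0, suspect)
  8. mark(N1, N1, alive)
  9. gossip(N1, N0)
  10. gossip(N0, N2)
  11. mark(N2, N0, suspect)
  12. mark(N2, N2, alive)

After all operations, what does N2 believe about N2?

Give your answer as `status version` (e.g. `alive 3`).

Answer: alive 2

Derivation:
Op 1: N1 marks N1=suspect -> (suspect,v1)
Op 2: gossip N2<->N1 -> N2.N0=(alive,v0) N2.N1=(suspect,v1) N2.N2=(alive,v0) | N1.N0=(alive,v0) N1.N1=(suspect,v1) N1.N2=(alive,v0)
Op 3: N1 marks N2=alive -> (alive,v1)
Op 4: N1 marks N1=suspect -> (suspect,v2)
Op 5: gossip N2<->N0 -> N2.N0=(alive,v0) N2.N1=(suspect,v1) N2.N2=(alive,v0) | N0.N0=(alive,v0) N0.N1=(suspect,v1) N0.N2=(alive,v0)
Op 6: gossip N0<->N1 -> N0.N0=(alive,v0) N0.N1=(suspect,v2) N0.N2=(alive,v1) | N1.N0=(alive,v0) N1.N1=(suspect,v2) N1.N2=(alive,v1)
Op 7: N2 marks N0=suspect -> (suspect,v1)
Op 8: N1 marks N1=alive -> (alive,v3)
Op 9: gossip N1<->N0 -> N1.N0=(alive,v0) N1.N1=(alive,v3) N1.N2=(alive,v1) | N0.N0=(alive,v0) N0.N1=(alive,v3) N0.N2=(alive,v1)
Op 10: gossip N0<->N2 -> N0.N0=(suspect,v1) N0.N1=(alive,v3) N0.N2=(alive,v1) | N2.N0=(suspect,v1) N2.N1=(alive,v3) N2.N2=(alive,v1)
Op 11: N2 marks N0=suspect -> (suspect,v2)
Op 12: N2 marks N2=alive -> (alive,v2)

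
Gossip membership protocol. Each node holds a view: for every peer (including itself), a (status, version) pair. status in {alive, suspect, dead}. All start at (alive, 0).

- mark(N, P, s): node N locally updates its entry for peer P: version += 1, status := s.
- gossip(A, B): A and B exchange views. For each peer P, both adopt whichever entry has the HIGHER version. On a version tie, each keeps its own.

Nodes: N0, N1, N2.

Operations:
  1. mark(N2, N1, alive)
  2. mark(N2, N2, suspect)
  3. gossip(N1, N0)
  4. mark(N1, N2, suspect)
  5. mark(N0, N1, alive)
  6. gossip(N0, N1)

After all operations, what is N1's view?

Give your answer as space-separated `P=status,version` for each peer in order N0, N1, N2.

Answer: N0=alive,0 N1=alive,1 N2=suspect,1

Derivation:
Op 1: N2 marks N1=alive -> (alive,v1)
Op 2: N2 marks N2=suspect -> (suspect,v1)
Op 3: gossip N1<->N0 -> N1.N0=(alive,v0) N1.N1=(alive,v0) N1.N2=(alive,v0) | N0.N0=(alive,v0) N0.N1=(alive,v0) N0.N2=(alive,v0)
Op 4: N1 marks N2=suspect -> (suspect,v1)
Op 5: N0 marks N1=alive -> (alive,v1)
Op 6: gossip N0<->N1 -> N0.N0=(alive,v0) N0.N1=(alive,v1) N0.N2=(suspect,v1) | N1.N0=(alive,v0) N1.N1=(alive,v1) N1.N2=(suspect,v1)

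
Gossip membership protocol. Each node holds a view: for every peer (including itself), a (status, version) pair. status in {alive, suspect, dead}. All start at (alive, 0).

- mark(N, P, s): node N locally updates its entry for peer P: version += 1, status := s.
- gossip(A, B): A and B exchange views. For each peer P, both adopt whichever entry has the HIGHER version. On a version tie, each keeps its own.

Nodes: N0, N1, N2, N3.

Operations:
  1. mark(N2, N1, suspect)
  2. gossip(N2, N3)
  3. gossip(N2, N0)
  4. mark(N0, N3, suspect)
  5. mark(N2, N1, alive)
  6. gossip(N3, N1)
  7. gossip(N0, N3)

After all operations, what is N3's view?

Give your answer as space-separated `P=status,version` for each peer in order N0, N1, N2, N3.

Op 1: N2 marks N1=suspect -> (suspect,v1)
Op 2: gossip N2<->N3 -> N2.N0=(alive,v0) N2.N1=(suspect,v1) N2.N2=(alive,v0) N2.N3=(alive,v0) | N3.N0=(alive,v0) N3.N1=(suspect,v1) N3.N2=(alive,v0) N3.N3=(alive,v0)
Op 3: gossip N2<->N0 -> N2.N0=(alive,v0) N2.N1=(suspect,v1) N2.N2=(alive,v0) N2.N3=(alive,v0) | N0.N0=(alive,v0) N0.N1=(suspect,v1) N0.N2=(alive,v0) N0.N3=(alive,v0)
Op 4: N0 marks N3=suspect -> (suspect,v1)
Op 5: N2 marks N1=alive -> (alive,v2)
Op 6: gossip N3<->N1 -> N3.N0=(alive,v0) N3.N1=(suspect,v1) N3.N2=(alive,v0) N3.N3=(alive,v0) | N1.N0=(alive,v0) N1.N1=(suspect,v1) N1.N2=(alive,v0) N1.N3=(alive,v0)
Op 7: gossip N0<->N3 -> N0.N0=(alive,v0) N0.N1=(suspect,v1) N0.N2=(alive,v0) N0.N3=(suspect,v1) | N3.N0=(alive,v0) N3.N1=(suspect,v1) N3.N2=(alive,v0) N3.N3=(suspect,v1)

Answer: N0=alive,0 N1=suspect,1 N2=alive,0 N3=suspect,1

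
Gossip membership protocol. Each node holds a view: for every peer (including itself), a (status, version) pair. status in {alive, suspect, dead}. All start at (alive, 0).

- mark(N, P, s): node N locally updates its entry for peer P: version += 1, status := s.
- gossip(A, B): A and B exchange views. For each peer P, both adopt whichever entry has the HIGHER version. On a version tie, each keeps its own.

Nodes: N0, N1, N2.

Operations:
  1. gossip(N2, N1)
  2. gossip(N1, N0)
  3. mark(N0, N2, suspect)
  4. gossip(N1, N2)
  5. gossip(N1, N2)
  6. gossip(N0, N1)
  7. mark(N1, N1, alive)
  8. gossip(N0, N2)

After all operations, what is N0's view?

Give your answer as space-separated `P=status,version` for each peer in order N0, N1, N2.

Answer: N0=alive,0 N1=alive,0 N2=suspect,1

Derivation:
Op 1: gossip N2<->N1 -> N2.N0=(alive,v0) N2.N1=(alive,v0) N2.N2=(alive,v0) | N1.N0=(alive,v0) N1.N1=(alive,v0) N1.N2=(alive,v0)
Op 2: gossip N1<->N0 -> N1.N0=(alive,v0) N1.N1=(alive,v0) N1.N2=(alive,v0) | N0.N0=(alive,v0) N0.N1=(alive,v0) N0.N2=(alive,v0)
Op 3: N0 marks N2=suspect -> (suspect,v1)
Op 4: gossip N1<->N2 -> N1.N0=(alive,v0) N1.N1=(alive,v0) N1.N2=(alive,v0) | N2.N0=(alive,v0) N2.N1=(alive,v0) N2.N2=(alive,v0)
Op 5: gossip N1<->N2 -> N1.N0=(alive,v0) N1.N1=(alive,v0) N1.N2=(alive,v0) | N2.N0=(alive,v0) N2.N1=(alive,v0) N2.N2=(alive,v0)
Op 6: gossip N0<->N1 -> N0.N0=(alive,v0) N0.N1=(alive,v0) N0.N2=(suspect,v1) | N1.N0=(alive,v0) N1.N1=(alive,v0) N1.N2=(suspect,v1)
Op 7: N1 marks N1=alive -> (alive,v1)
Op 8: gossip N0<->N2 -> N0.N0=(alive,v0) N0.N1=(alive,v0) N0.N2=(suspect,v1) | N2.N0=(alive,v0) N2.N1=(alive,v0) N2.N2=(suspect,v1)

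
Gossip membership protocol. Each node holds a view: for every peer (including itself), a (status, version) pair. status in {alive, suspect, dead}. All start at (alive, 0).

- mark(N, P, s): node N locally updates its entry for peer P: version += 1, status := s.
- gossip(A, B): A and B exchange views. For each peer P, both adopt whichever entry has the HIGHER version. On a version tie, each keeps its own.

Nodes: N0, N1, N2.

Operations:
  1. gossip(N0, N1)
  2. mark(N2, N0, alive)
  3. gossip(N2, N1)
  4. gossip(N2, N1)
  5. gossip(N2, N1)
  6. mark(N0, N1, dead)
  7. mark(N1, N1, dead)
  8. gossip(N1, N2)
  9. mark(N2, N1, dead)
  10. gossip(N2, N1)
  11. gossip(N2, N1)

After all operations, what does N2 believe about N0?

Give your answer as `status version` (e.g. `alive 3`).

Answer: alive 1

Derivation:
Op 1: gossip N0<->N1 -> N0.N0=(alive,v0) N0.N1=(alive,v0) N0.N2=(alive,v0) | N1.N0=(alive,v0) N1.N1=(alive,v0) N1.N2=(alive,v0)
Op 2: N2 marks N0=alive -> (alive,v1)
Op 3: gossip N2<->N1 -> N2.N0=(alive,v1) N2.N1=(alive,v0) N2.N2=(alive,v0) | N1.N0=(alive,v1) N1.N1=(alive,v0) N1.N2=(alive,v0)
Op 4: gossip N2<->N1 -> N2.N0=(alive,v1) N2.N1=(alive,v0) N2.N2=(alive,v0) | N1.N0=(alive,v1) N1.N1=(alive,v0) N1.N2=(alive,v0)
Op 5: gossip N2<->N1 -> N2.N0=(alive,v1) N2.N1=(alive,v0) N2.N2=(alive,v0) | N1.N0=(alive,v1) N1.N1=(alive,v0) N1.N2=(alive,v0)
Op 6: N0 marks N1=dead -> (dead,v1)
Op 7: N1 marks N1=dead -> (dead,v1)
Op 8: gossip N1<->N2 -> N1.N0=(alive,v1) N1.N1=(dead,v1) N1.N2=(alive,v0) | N2.N0=(alive,v1) N2.N1=(dead,v1) N2.N2=(alive,v0)
Op 9: N2 marks N1=dead -> (dead,v2)
Op 10: gossip N2<->N1 -> N2.N0=(alive,v1) N2.N1=(dead,v2) N2.N2=(alive,v0) | N1.N0=(alive,v1) N1.N1=(dead,v2) N1.N2=(alive,v0)
Op 11: gossip N2<->N1 -> N2.N0=(alive,v1) N2.N1=(dead,v2) N2.N2=(alive,v0) | N1.N0=(alive,v1) N1.N1=(dead,v2) N1.N2=(alive,v0)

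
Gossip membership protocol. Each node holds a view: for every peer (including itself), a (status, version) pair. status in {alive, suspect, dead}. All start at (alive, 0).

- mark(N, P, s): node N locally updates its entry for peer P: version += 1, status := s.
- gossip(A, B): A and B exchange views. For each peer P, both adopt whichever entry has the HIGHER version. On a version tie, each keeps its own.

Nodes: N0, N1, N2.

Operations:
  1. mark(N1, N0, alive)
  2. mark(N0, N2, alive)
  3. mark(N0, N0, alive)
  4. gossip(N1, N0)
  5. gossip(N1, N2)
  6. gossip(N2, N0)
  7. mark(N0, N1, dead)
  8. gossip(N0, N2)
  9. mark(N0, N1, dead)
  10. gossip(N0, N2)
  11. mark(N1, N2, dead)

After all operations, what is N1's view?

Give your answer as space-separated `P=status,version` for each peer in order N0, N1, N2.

Answer: N0=alive,1 N1=alive,0 N2=dead,2

Derivation:
Op 1: N1 marks N0=alive -> (alive,v1)
Op 2: N0 marks N2=alive -> (alive,v1)
Op 3: N0 marks N0=alive -> (alive,v1)
Op 4: gossip N1<->N0 -> N1.N0=(alive,v1) N1.N1=(alive,v0) N1.N2=(alive,v1) | N0.N0=(alive,v1) N0.N1=(alive,v0) N0.N2=(alive,v1)
Op 5: gossip N1<->N2 -> N1.N0=(alive,v1) N1.N1=(alive,v0) N1.N2=(alive,v1) | N2.N0=(alive,v1) N2.N1=(alive,v0) N2.N2=(alive,v1)
Op 6: gossip N2<->N0 -> N2.N0=(alive,v1) N2.N1=(alive,v0) N2.N2=(alive,v1) | N0.N0=(alive,v1) N0.N1=(alive,v0) N0.N2=(alive,v1)
Op 7: N0 marks N1=dead -> (dead,v1)
Op 8: gossip N0<->N2 -> N0.N0=(alive,v1) N0.N1=(dead,v1) N0.N2=(alive,v1) | N2.N0=(alive,v1) N2.N1=(dead,v1) N2.N2=(alive,v1)
Op 9: N0 marks N1=dead -> (dead,v2)
Op 10: gossip N0<->N2 -> N0.N0=(alive,v1) N0.N1=(dead,v2) N0.N2=(alive,v1) | N2.N0=(alive,v1) N2.N1=(dead,v2) N2.N2=(alive,v1)
Op 11: N1 marks N2=dead -> (dead,v2)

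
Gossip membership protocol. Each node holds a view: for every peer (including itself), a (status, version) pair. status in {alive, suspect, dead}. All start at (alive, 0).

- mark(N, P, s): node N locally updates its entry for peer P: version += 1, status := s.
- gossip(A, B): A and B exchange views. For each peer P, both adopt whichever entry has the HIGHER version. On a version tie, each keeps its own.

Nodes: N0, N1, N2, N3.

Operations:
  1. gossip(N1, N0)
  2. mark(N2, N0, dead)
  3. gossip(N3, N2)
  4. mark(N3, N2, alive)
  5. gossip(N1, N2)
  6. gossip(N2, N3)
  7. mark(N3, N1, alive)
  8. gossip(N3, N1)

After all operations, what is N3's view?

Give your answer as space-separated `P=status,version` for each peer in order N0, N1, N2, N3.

Answer: N0=dead,1 N1=alive,1 N2=alive,1 N3=alive,0

Derivation:
Op 1: gossip N1<->N0 -> N1.N0=(alive,v0) N1.N1=(alive,v0) N1.N2=(alive,v0) N1.N3=(alive,v0) | N0.N0=(alive,v0) N0.N1=(alive,v0) N0.N2=(alive,v0) N0.N3=(alive,v0)
Op 2: N2 marks N0=dead -> (dead,v1)
Op 3: gossip N3<->N2 -> N3.N0=(dead,v1) N3.N1=(alive,v0) N3.N2=(alive,v0) N3.N3=(alive,v0) | N2.N0=(dead,v1) N2.N1=(alive,v0) N2.N2=(alive,v0) N2.N3=(alive,v0)
Op 4: N3 marks N2=alive -> (alive,v1)
Op 5: gossip N1<->N2 -> N1.N0=(dead,v1) N1.N1=(alive,v0) N1.N2=(alive,v0) N1.N3=(alive,v0) | N2.N0=(dead,v1) N2.N1=(alive,v0) N2.N2=(alive,v0) N2.N3=(alive,v0)
Op 6: gossip N2<->N3 -> N2.N0=(dead,v1) N2.N1=(alive,v0) N2.N2=(alive,v1) N2.N3=(alive,v0) | N3.N0=(dead,v1) N3.N1=(alive,v0) N3.N2=(alive,v1) N3.N3=(alive,v0)
Op 7: N3 marks N1=alive -> (alive,v1)
Op 8: gossip N3<->N1 -> N3.N0=(dead,v1) N3.N1=(alive,v1) N3.N2=(alive,v1) N3.N3=(alive,v0) | N1.N0=(dead,v1) N1.N1=(alive,v1) N1.N2=(alive,v1) N1.N3=(alive,v0)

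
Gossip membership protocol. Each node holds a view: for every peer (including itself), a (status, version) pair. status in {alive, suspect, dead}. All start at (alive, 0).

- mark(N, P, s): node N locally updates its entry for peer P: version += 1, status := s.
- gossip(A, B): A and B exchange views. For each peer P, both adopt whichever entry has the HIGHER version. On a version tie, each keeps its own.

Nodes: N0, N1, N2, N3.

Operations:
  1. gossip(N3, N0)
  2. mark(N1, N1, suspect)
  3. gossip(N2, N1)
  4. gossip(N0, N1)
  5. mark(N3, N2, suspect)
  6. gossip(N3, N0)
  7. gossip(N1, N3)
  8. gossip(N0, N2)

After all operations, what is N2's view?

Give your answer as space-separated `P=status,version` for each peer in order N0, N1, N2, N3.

Answer: N0=alive,0 N1=suspect,1 N2=suspect,1 N3=alive,0

Derivation:
Op 1: gossip N3<->N0 -> N3.N0=(alive,v0) N3.N1=(alive,v0) N3.N2=(alive,v0) N3.N3=(alive,v0) | N0.N0=(alive,v0) N0.N1=(alive,v0) N0.N2=(alive,v0) N0.N3=(alive,v0)
Op 2: N1 marks N1=suspect -> (suspect,v1)
Op 3: gossip N2<->N1 -> N2.N0=(alive,v0) N2.N1=(suspect,v1) N2.N2=(alive,v0) N2.N3=(alive,v0) | N1.N0=(alive,v0) N1.N1=(suspect,v1) N1.N2=(alive,v0) N1.N3=(alive,v0)
Op 4: gossip N0<->N1 -> N0.N0=(alive,v0) N0.N1=(suspect,v1) N0.N2=(alive,v0) N0.N3=(alive,v0) | N1.N0=(alive,v0) N1.N1=(suspect,v1) N1.N2=(alive,v0) N1.N3=(alive,v0)
Op 5: N3 marks N2=suspect -> (suspect,v1)
Op 6: gossip N3<->N0 -> N3.N0=(alive,v0) N3.N1=(suspect,v1) N3.N2=(suspect,v1) N3.N3=(alive,v0) | N0.N0=(alive,v0) N0.N1=(suspect,v1) N0.N2=(suspect,v1) N0.N3=(alive,v0)
Op 7: gossip N1<->N3 -> N1.N0=(alive,v0) N1.N1=(suspect,v1) N1.N2=(suspect,v1) N1.N3=(alive,v0) | N3.N0=(alive,v0) N3.N1=(suspect,v1) N3.N2=(suspect,v1) N3.N3=(alive,v0)
Op 8: gossip N0<->N2 -> N0.N0=(alive,v0) N0.N1=(suspect,v1) N0.N2=(suspect,v1) N0.N3=(alive,v0) | N2.N0=(alive,v0) N2.N1=(suspect,v1) N2.N2=(suspect,v1) N2.N3=(alive,v0)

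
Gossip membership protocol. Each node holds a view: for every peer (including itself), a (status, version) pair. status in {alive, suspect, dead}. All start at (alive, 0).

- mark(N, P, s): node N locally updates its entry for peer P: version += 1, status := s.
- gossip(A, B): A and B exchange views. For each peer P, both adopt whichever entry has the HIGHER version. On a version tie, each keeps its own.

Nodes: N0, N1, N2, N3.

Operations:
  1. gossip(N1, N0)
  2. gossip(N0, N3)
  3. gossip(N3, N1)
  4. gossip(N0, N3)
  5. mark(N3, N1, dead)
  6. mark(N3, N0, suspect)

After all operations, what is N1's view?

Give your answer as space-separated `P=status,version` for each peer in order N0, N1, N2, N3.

Answer: N0=alive,0 N1=alive,0 N2=alive,0 N3=alive,0

Derivation:
Op 1: gossip N1<->N0 -> N1.N0=(alive,v0) N1.N1=(alive,v0) N1.N2=(alive,v0) N1.N3=(alive,v0) | N0.N0=(alive,v0) N0.N1=(alive,v0) N0.N2=(alive,v0) N0.N3=(alive,v0)
Op 2: gossip N0<->N3 -> N0.N0=(alive,v0) N0.N1=(alive,v0) N0.N2=(alive,v0) N0.N3=(alive,v0) | N3.N0=(alive,v0) N3.N1=(alive,v0) N3.N2=(alive,v0) N3.N3=(alive,v0)
Op 3: gossip N3<->N1 -> N3.N0=(alive,v0) N3.N1=(alive,v0) N3.N2=(alive,v0) N3.N3=(alive,v0) | N1.N0=(alive,v0) N1.N1=(alive,v0) N1.N2=(alive,v0) N1.N3=(alive,v0)
Op 4: gossip N0<->N3 -> N0.N0=(alive,v0) N0.N1=(alive,v0) N0.N2=(alive,v0) N0.N3=(alive,v0) | N3.N0=(alive,v0) N3.N1=(alive,v0) N3.N2=(alive,v0) N3.N3=(alive,v0)
Op 5: N3 marks N1=dead -> (dead,v1)
Op 6: N3 marks N0=suspect -> (suspect,v1)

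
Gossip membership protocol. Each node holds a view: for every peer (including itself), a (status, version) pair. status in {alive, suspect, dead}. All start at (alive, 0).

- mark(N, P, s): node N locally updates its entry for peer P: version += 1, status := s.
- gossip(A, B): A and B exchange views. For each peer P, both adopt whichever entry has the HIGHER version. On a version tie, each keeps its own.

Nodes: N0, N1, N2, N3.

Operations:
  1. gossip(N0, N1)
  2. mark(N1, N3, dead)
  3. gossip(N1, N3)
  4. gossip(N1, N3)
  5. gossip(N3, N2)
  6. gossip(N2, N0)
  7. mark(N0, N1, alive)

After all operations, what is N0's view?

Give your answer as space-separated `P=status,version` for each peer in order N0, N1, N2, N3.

Op 1: gossip N0<->N1 -> N0.N0=(alive,v0) N0.N1=(alive,v0) N0.N2=(alive,v0) N0.N3=(alive,v0) | N1.N0=(alive,v0) N1.N1=(alive,v0) N1.N2=(alive,v0) N1.N3=(alive,v0)
Op 2: N1 marks N3=dead -> (dead,v1)
Op 3: gossip N1<->N3 -> N1.N0=(alive,v0) N1.N1=(alive,v0) N1.N2=(alive,v0) N1.N3=(dead,v1) | N3.N0=(alive,v0) N3.N1=(alive,v0) N3.N2=(alive,v0) N3.N3=(dead,v1)
Op 4: gossip N1<->N3 -> N1.N0=(alive,v0) N1.N1=(alive,v0) N1.N2=(alive,v0) N1.N3=(dead,v1) | N3.N0=(alive,v0) N3.N1=(alive,v0) N3.N2=(alive,v0) N3.N3=(dead,v1)
Op 5: gossip N3<->N2 -> N3.N0=(alive,v0) N3.N1=(alive,v0) N3.N2=(alive,v0) N3.N3=(dead,v1) | N2.N0=(alive,v0) N2.N1=(alive,v0) N2.N2=(alive,v0) N2.N3=(dead,v1)
Op 6: gossip N2<->N0 -> N2.N0=(alive,v0) N2.N1=(alive,v0) N2.N2=(alive,v0) N2.N3=(dead,v1) | N0.N0=(alive,v0) N0.N1=(alive,v0) N0.N2=(alive,v0) N0.N3=(dead,v1)
Op 7: N0 marks N1=alive -> (alive,v1)

Answer: N0=alive,0 N1=alive,1 N2=alive,0 N3=dead,1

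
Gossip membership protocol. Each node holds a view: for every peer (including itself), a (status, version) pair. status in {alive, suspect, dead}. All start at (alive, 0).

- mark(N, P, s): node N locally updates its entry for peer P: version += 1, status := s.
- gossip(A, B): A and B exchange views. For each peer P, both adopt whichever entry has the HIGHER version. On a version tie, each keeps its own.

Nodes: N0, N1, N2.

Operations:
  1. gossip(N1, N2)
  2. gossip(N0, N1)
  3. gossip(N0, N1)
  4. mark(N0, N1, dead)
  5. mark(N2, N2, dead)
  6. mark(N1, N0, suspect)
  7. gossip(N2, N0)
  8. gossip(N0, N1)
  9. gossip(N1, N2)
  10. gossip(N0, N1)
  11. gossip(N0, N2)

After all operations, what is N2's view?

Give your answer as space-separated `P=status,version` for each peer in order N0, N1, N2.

Op 1: gossip N1<->N2 -> N1.N0=(alive,v0) N1.N1=(alive,v0) N1.N2=(alive,v0) | N2.N0=(alive,v0) N2.N1=(alive,v0) N2.N2=(alive,v0)
Op 2: gossip N0<->N1 -> N0.N0=(alive,v0) N0.N1=(alive,v0) N0.N2=(alive,v0) | N1.N0=(alive,v0) N1.N1=(alive,v0) N1.N2=(alive,v0)
Op 3: gossip N0<->N1 -> N0.N0=(alive,v0) N0.N1=(alive,v0) N0.N2=(alive,v0) | N1.N0=(alive,v0) N1.N1=(alive,v0) N1.N2=(alive,v0)
Op 4: N0 marks N1=dead -> (dead,v1)
Op 5: N2 marks N2=dead -> (dead,v1)
Op 6: N1 marks N0=suspect -> (suspect,v1)
Op 7: gossip N2<->N0 -> N2.N0=(alive,v0) N2.N1=(dead,v1) N2.N2=(dead,v1) | N0.N0=(alive,v0) N0.N1=(dead,v1) N0.N2=(dead,v1)
Op 8: gossip N0<->N1 -> N0.N0=(suspect,v1) N0.N1=(dead,v1) N0.N2=(dead,v1) | N1.N0=(suspect,v1) N1.N1=(dead,v1) N1.N2=(dead,v1)
Op 9: gossip N1<->N2 -> N1.N0=(suspect,v1) N1.N1=(dead,v1) N1.N2=(dead,v1) | N2.N0=(suspect,v1) N2.N1=(dead,v1) N2.N2=(dead,v1)
Op 10: gossip N0<->N1 -> N0.N0=(suspect,v1) N0.N1=(dead,v1) N0.N2=(dead,v1) | N1.N0=(suspect,v1) N1.N1=(dead,v1) N1.N2=(dead,v1)
Op 11: gossip N0<->N2 -> N0.N0=(suspect,v1) N0.N1=(dead,v1) N0.N2=(dead,v1) | N2.N0=(suspect,v1) N2.N1=(dead,v1) N2.N2=(dead,v1)

Answer: N0=suspect,1 N1=dead,1 N2=dead,1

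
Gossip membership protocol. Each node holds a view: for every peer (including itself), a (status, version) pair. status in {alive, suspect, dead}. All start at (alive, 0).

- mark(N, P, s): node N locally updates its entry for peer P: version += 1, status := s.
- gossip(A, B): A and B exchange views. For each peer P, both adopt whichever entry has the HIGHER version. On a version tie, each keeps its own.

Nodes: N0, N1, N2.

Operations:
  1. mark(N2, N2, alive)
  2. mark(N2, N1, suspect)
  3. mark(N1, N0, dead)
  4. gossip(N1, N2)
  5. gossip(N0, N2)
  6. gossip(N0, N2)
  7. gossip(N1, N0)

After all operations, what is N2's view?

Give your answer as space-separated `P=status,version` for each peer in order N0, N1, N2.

Op 1: N2 marks N2=alive -> (alive,v1)
Op 2: N2 marks N1=suspect -> (suspect,v1)
Op 3: N1 marks N0=dead -> (dead,v1)
Op 4: gossip N1<->N2 -> N1.N0=(dead,v1) N1.N1=(suspect,v1) N1.N2=(alive,v1) | N2.N0=(dead,v1) N2.N1=(suspect,v1) N2.N2=(alive,v1)
Op 5: gossip N0<->N2 -> N0.N0=(dead,v1) N0.N1=(suspect,v1) N0.N2=(alive,v1) | N2.N0=(dead,v1) N2.N1=(suspect,v1) N2.N2=(alive,v1)
Op 6: gossip N0<->N2 -> N0.N0=(dead,v1) N0.N1=(suspect,v1) N0.N2=(alive,v1) | N2.N0=(dead,v1) N2.N1=(suspect,v1) N2.N2=(alive,v1)
Op 7: gossip N1<->N0 -> N1.N0=(dead,v1) N1.N1=(suspect,v1) N1.N2=(alive,v1) | N0.N0=(dead,v1) N0.N1=(suspect,v1) N0.N2=(alive,v1)

Answer: N0=dead,1 N1=suspect,1 N2=alive,1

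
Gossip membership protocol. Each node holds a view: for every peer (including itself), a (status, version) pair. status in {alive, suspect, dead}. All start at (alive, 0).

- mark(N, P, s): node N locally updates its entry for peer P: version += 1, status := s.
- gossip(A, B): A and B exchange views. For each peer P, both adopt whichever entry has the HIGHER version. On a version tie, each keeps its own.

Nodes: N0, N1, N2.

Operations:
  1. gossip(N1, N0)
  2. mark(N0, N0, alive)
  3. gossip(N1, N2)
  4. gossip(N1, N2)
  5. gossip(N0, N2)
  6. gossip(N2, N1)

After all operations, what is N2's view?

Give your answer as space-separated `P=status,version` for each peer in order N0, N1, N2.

Answer: N0=alive,1 N1=alive,0 N2=alive,0

Derivation:
Op 1: gossip N1<->N0 -> N1.N0=(alive,v0) N1.N1=(alive,v0) N1.N2=(alive,v0) | N0.N0=(alive,v0) N0.N1=(alive,v0) N0.N2=(alive,v0)
Op 2: N0 marks N0=alive -> (alive,v1)
Op 3: gossip N1<->N2 -> N1.N0=(alive,v0) N1.N1=(alive,v0) N1.N2=(alive,v0) | N2.N0=(alive,v0) N2.N1=(alive,v0) N2.N2=(alive,v0)
Op 4: gossip N1<->N2 -> N1.N0=(alive,v0) N1.N1=(alive,v0) N1.N2=(alive,v0) | N2.N0=(alive,v0) N2.N1=(alive,v0) N2.N2=(alive,v0)
Op 5: gossip N0<->N2 -> N0.N0=(alive,v1) N0.N1=(alive,v0) N0.N2=(alive,v0) | N2.N0=(alive,v1) N2.N1=(alive,v0) N2.N2=(alive,v0)
Op 6: gossip N2<->N1 -> N2.N0=(alive,v1) N2.N1=(alive,v0) N2.N2=(alive,v0) | N1.N0=(alive,v1) N1.N1=(alive,v0) N1.N2=(alive,v0)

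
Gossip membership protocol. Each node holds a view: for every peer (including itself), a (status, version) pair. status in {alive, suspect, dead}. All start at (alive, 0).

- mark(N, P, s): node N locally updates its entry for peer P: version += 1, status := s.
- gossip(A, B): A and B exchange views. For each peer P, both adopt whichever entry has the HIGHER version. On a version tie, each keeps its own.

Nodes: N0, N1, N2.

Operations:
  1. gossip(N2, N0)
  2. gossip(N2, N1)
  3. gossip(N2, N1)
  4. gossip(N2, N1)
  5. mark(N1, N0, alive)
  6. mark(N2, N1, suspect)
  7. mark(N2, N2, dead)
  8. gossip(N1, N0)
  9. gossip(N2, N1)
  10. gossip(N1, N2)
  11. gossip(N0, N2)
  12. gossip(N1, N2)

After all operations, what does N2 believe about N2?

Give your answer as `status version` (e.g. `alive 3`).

Answer: dead 1

Derivation:
Op 1: gossip N2<->N0 -> N2.N0=(alive,v0) N2.N1=(alive,v0) N2.N2=(alive,v0) | N0.N0=(alive,v0) N0.N1=(alive,v0) N0.N2=(alive,v0)
Op 2: gossip N2<->N1 -> N2.N0=(alive,v0) N2.N1=(alive,v0) N2.N2=(alive,v0) | N1.N0=(alive,v0) N1.N1=(alive,v0) N1.N2=(alive,v0)
Op 3: gossip N2<->N1 -> N2.N0=(alive,v0) N2.N1=(alive,v0) N2.N2=(alive,v0) | N1.N0=(alive,v0) N1.N1=(alive,v0) N1.N2=(alive,v0)
Op 4: gossip N2<->N1 -> N2.N0=(alive,v0) N2.N1=(alive,v0) N2.N2=(alive,v0) | N1.N0=(alive,v0) N1.N1=(alive,v0) N1.N2=(alive,v0)
Op 5: N1 marks N0=alive -> (alive,v1)
Op 6: N2 marks N1=suspect -> (suspect,v1)
Op 7: N2 marks N2=dead -> (dead,v1)
Op 8: gossip N1<->N0 -> N1.N0=(alive,v1) N1.N1=(alive,v0) N1.N2=(alive,v0) | N0.N0=(alive,v1) N0.N1=(alive,v0) N0.N2=(alive,v0)
Op 9: gossip N2<->N1 -> N2.N0=(alive,v1) N2.N1=(suspect,v1) N2.N2=(dead,v1) | N1.N0=(alive,v1) N1.N1=(suspect,v1) N1.N2=(dead,v1)
Op 10: gossip N1<->N2 -> N1.N0=(alive,v1) N1.N1=(suspect,v1) N1.N2=(dead,v1) | N2.N0=(alive,v1) N2.N1=(suspect,v1) N2.N2=(dead,v1)
Op 11: gossip N0<->N2 -> N0.N0=(alive,v1) N0.N1=(suspect,v1) N0.N2=(dead,v1) | N2.N0=(alive,v1) N2.N1=(suspect,v1) N2.N2=(dead,v1)
Op 12: gossip N1<->N2 -> N1.N0=(alive,v1) N1.N1=(suspect,v1) N1.N2=(dead,v1) | N2.N0=(alive,v1) N2.N1=(suspect,v1) N2.N2=(dead,v1)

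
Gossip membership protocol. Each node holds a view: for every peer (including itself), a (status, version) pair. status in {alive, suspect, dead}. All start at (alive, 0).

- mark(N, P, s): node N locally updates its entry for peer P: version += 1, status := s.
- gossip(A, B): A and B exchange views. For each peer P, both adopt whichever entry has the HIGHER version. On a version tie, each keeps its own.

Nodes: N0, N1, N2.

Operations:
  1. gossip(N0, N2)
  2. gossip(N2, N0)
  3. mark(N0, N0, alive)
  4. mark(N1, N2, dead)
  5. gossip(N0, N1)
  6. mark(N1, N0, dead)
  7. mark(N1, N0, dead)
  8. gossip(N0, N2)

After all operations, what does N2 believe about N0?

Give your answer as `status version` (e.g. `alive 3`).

Answer: alive 1

Derivation:
Op 1: gossip N0<->N2 -> N0.N0=(alive,v0) N0.N1=(alive,v0) N0.N2=(alive,v0) | N2.N0=(alive,v0) N2.N1=(alive,v0) N2.N2=(alive,v0)
Op 2: gossip N2<->N0 -> N2.N0=(alive,v0) N2.N1=(alive,v0) N2.N2=(alive,v0) | N0.N0=(alive,v0) N0.N1=(alive,v0) N0.N2=(alive,v0)
Op 3: N0 marks N0=alive -> (alive,v1)
Op 4: N1 marks N2=dead -> (dead,v1)
Op 5: gossip N0<->N1 -> N0.N0=(alive,v1) N0.N1=(alive,v0) N0.N2=(dead,v1) | N1.N0=(alive,v1) N1.N1=(alive,v0) N1.N2=(dead,v1)
Op 6: N1 marks N0=dead -> (dead,v2)
Op 7: N1 marks N0=dead -> (dead,v3)
Op 8: gossip N0<->N2 -> N0.N0=(alive,v1) N0.N1=(alive,v0) N0.N2=(dead,v1) | N2.N0=(alive,v1) N2.N1=(alive,v0) N2.N2=(dead,v1)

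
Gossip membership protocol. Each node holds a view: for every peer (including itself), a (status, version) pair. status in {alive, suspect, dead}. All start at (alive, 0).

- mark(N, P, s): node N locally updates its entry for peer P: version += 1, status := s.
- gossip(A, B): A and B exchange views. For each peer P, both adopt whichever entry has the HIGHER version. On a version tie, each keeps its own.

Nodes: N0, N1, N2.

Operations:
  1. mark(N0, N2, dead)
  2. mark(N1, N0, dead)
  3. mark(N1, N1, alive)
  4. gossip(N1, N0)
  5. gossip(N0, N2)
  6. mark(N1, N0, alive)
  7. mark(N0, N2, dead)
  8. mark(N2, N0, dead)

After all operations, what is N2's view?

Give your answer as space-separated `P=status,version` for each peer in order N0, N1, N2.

Op 1: N0 marks N2=dead -> (dead,v1)
Op 2: N1 marks N0=dead -> (dead,v1)
Op 3: N1 marks N1=alive -> (alive,v1)
Op 4: gossip N1<->N0 -> N1.N0=(dead,v1) N1.N1=(alive,v1) N1.N2=(dead,v1) | N0.N0=(dead,v1) N0.N1=(alive,v1) N0.N2=(dead,v1)
Op 5: gossip N0<->N2 -> N0.N0=(dead,v1) N0.N1=(alive,v1) N0.N2=(dead,v1) | N2.N0=(dead,v1) N2.N1=(alive,v1) N2.N2=(dead,v1)
Op 6: N1 marks N0=alive -> (alive,v2)
Op 7: N0 marks N2=dead -> (dead,v2)
Op 8: N2 marks N0=dead -> (dead,v2)

Answer: N0=dead,2 N1=alive,1 N2=dead,1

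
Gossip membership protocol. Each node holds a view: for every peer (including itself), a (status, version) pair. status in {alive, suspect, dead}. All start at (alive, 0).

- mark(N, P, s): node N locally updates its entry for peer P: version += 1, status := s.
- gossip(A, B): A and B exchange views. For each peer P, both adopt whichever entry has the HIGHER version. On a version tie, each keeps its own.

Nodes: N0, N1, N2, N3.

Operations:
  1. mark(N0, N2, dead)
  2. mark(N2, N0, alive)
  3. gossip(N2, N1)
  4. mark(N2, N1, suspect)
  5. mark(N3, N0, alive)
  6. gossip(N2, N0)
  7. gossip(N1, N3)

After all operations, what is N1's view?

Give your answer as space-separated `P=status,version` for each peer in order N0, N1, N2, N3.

Answer: N0=alive,1 N1=alive,0 N2=alive,0 N3=alive,0

Derivation:
Op 1: N0 marks N2=dead -> (dead,v1)
Op 2: N2 marks N0=alive -> (alive,v1)
Op 3: gossip N2<->N1 -> N2.N0=(alive,v1) N2.N1=(alive,v0) N2.N2=(alive,v0) N2.N3=(alive,v0) | N1.N0=(alive,v1) N1.N1=(alive,v0) N1.N2=(alive,v0) N1.N3=(alive,v0)
Op 4: N2 marks N1=suspect -> (suspect,v1)
Op 5: N3 marks N0=alive -> (alive,v1)
Op 6: gossip N2<->N0 -> N2.N0=(alive,v1) N2.N1=(suspect,v1) N2.N2=(dead,v1) N2.N3=(alive,v0) | N0.N0=(alive,v1) N0.N1=(suspect,v1) N0.N2=(dead,v1) N0.N3=(alive,v0)
Op 7: gossip N1<->N3 -> N1.N0=(alive,v1) N1.N1=(alive,v0) N1.N2=(alive,v0) N1.N3=(alive,v0) | N3.N0=(alive,v1) N3.N1=(alive,v0) N3.N2=(alive,v0) N3.N3=(alive,v0)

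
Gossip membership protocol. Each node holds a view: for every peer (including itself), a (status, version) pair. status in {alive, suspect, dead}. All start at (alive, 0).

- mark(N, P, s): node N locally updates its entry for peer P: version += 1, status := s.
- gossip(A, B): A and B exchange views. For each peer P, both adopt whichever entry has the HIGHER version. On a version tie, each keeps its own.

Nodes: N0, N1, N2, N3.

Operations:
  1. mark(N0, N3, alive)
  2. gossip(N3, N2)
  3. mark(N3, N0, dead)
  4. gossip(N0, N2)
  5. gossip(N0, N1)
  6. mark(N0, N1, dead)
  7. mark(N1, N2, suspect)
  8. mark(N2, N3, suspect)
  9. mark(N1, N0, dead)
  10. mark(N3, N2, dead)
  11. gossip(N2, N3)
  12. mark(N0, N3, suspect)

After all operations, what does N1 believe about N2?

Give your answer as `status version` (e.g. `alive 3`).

Answer: suspect 1

Derivation:
Op 1: N0 marks N3=alive -> (alive,v1)
Op 2: gossip N3<->N2 -> N3.N0=(alive,v0) N3.N1=(alive,v0) N3.N2=(alive,v0) N3.N3=(alive,v0) | N2.N0=(alive,v0) N2.N1=(alive,v0) N2.N2=(alive,v0) N2.N3=(alive,v0)
Op 3: N3 marks N0=dead -> (dead,v1)
Op 4: gossip N0<->N2 -> N0.N0=(alive,v0) N0.N1=(alive,v0) N0.N2=(alive,v0) N0.N3=(alive,v1) | N2.N0=(alive,v0) N2.N1=(alive,v0) N2.N2=(alive,v0) N2.N3=(alive,v1)
Op 5: gossip N0<->N1 -> N0.N0=(alive,v0) N0.N1=(alive,v0) N0.N2=(alive,v0) N0.N3=(alive,v1) | N1.N0=(alive,v0) N1.N1=(alive,v0) N1.N2=(alive,v0) N1.N3=(alive,v1)
Op 6: N0 marks N1=dead -> (dead,v1)
Op 7: N1 marks N2=suspect -> (suspect,v1)
Op 8: N2 marks N3=suspect -> (suspect,v2)
Op 9: N1 marks N0=dead -> (dead,v1)
Op 10: N3 marks N2=dead -> (dead,v1)
Op 11: gossip N2<->N3 -> N2.N0=(dead,v1) N2.N1=(alive,v0) N2.N2=(dead,v1) N2.N3=(suspect,v2) | N3.N0=(dead,v1) N3.N1=(alive,v0) N3.N2=(dead,v1) N3.N3=(suspect,v2)
Op 12: N0 marks N3=suspect -> (suspect,v2)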